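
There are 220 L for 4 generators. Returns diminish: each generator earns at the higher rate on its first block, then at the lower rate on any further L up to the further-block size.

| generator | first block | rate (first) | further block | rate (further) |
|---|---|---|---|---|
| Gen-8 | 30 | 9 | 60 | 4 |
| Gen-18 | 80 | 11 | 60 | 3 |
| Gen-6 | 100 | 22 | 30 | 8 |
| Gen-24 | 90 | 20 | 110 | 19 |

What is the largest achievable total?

4570

Order all 8 blocks by rate: Gen-6/tier1 22 > Gen-24/tier1 20 > Gen-24/tier2 19 > Gen-18/tier1 11 > Gen-8/tier1 9 > Gen-6/tier2 8 > Gen-8/tier2 4 > Gen-18/tier2 3.
Gen-6/tier1 (22): +100 → 120 left.
Gen-24 tier1 at 20: fill all 90 → 30 left.
30 remain; put them into Gen-24 tier2 at 19.
Total = 22×100 + 20×90 + 19×30 = 4570.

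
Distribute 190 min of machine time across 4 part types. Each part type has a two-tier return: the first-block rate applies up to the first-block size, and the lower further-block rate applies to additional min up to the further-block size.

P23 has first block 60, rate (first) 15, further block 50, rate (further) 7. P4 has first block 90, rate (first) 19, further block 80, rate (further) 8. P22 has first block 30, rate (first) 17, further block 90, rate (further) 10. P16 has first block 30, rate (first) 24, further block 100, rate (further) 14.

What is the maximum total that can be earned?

3540

Rank every tier by rate: P16/T1 24 > P4/T1 19 > P22/T1 17 > P23/T1 15 > P16/T2 14 > P22/T2 10 > P4/T2 8 > P23/T2 7.
P16 T1 at 24: fill all 30 ; 160 left.
P4 T1 at 19: fill all 90 ; 70 left.
P22/T1 (17): +30 ; 40 left.
P23/T1: +40 of 60 at 15; pool empty.
Total = 24×30 + 19×90 + 17×30 + 15×40 = 3540.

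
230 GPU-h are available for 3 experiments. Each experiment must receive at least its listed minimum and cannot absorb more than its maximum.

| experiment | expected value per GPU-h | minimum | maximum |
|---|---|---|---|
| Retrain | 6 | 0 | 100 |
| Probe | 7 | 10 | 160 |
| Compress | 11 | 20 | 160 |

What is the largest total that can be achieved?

2250

Meeting every minimum uses 0+10+20 = 30 GPU-h, leaving 200.
Order the experiments by expected value per GPU-h: Compress 11 > Probe 7 > Retrain 6.
Compress takes 140 more to reach its cap of 160 — 60 left.
Only 60 left; Probe takes them to reach 70.
Total = 7×70 + 11×160 = 2250.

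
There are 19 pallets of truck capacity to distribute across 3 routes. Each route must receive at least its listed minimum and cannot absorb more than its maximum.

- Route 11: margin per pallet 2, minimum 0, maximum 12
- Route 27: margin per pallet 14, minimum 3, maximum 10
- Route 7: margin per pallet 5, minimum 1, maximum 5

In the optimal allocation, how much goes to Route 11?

4

Meeting every minimum uses 0+3+1 = 4 pallets, leaving 15.
Rank by margin per pallet: Route 27 14 > Route 7 5 > Route 11 2.
Give Route 27 7 more to hit its cap of 10 → 8 left.
Route 7: +4 to 5 (cap) → 4 left.
Route 11 has room for 12 more but only 4 remain, so it gets 4.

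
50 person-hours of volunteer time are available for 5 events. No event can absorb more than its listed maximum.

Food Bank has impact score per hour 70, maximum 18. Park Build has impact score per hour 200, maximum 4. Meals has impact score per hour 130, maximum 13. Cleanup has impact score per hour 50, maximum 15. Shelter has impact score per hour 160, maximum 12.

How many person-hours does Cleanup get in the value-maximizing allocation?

3

Order the events by impact score per hour: Park Build 200 > Shelter 160 > Meals 130 > Food Bank 70 > Cleanup 50.
Park Build: +4 to 4 (cap) ; 46 left.
Shelter takes 12 to reach its cap of 12 ; 34 left.
Give Meals 13 to hit its cap of 13 ; 21 left.
Give Food Bank 18 to hit its cap of 18 ; 3 left.
Only 3 left; Cleanup takes them to reach 3.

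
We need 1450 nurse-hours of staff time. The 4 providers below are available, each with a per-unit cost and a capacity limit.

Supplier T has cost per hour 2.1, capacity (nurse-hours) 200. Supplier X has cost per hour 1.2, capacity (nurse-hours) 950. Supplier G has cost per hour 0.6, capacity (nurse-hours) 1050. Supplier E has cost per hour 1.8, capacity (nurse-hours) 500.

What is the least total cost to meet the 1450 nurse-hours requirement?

1110

Use providers in increasing cost order.
Supplier G at 0.6: take all 1050 nurse-hours → 400 still needed.
Take 400 from Supplier X at 1.2 to finish.
Supplier E, Supplier T: unused.
Cost = 1050×0.6 + 400×1.2 = 1110.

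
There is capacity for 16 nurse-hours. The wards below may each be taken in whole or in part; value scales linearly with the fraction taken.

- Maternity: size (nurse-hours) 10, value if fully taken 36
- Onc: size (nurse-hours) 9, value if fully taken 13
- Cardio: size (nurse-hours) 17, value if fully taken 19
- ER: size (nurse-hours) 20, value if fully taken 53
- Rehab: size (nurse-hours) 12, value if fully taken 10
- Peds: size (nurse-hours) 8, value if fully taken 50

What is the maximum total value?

Best value per unit of size first: Peds 50/8≈6.25, Maternity 36/10≈3.6, ER 53/20≈2.65, Onc 13/9≈1.44, Cardio 19/17≈1.12, Rehab 10/12≈0.833.
All 8 nurse-hours of Peds fit (value 50) — 8 remain.
Fill the last 8 nurse-hours with part of Maternity: 8/10 of it earns 28.8.
Total value = 78.8.

78.8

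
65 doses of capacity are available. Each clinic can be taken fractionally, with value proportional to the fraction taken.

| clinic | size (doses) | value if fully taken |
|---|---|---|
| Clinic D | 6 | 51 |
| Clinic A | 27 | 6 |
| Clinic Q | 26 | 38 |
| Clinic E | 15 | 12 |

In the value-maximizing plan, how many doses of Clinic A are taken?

18

Rank by value-to-size ratio: Clinic D 51/6≈8.5, Clinic Q 38/26≈1.46, Clinic E 12/15≈0.8, Clinic A 6/27≈0.222.
Take all of Clinic D (6 doses, value 51) — 59 doses left.
All 26 doses of Clinic Q fit (value 38) — 33 remain.
All 15 doses of Clinic E fit (value 12) — 18 remain.
Only 18 doses remain; take 18/27 of Clinic A for value 6×18/27 = 4.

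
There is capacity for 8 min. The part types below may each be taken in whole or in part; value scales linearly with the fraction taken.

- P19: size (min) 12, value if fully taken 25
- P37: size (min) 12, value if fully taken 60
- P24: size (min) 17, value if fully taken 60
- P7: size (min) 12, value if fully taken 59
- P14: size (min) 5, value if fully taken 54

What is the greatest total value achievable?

69

Sort by value density: P14 54/5≈10.8, P37 60/12≈5, P7 59/12≈4.92, P24 60/17≈3.53, P19 25/12≈2.08.
P14: take in full, 5 min for value 54 ; 3 left.
3 min left: a 3/12 share of P37 gives 60×3/12 = 15.
Total value = 69.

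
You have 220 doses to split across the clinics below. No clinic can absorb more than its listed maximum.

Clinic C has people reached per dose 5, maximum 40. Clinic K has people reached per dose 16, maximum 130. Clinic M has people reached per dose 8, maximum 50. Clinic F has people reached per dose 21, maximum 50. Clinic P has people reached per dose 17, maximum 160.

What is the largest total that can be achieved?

Highest people reached per dose first: Clinic F 21 > Clinic P 17 > Clinic K 16 > Clinic M 8 > Clinic C 5.
Give Clinic F 50 to hit its cap of 50 → 170 left.
Clinic P takes 160 to reach its cap of 160 → 10 left.
Only 10 left; Clinic K takes them to reach 10.
Total = 16×10 + 21×50 + 17×160 = 3930.

3930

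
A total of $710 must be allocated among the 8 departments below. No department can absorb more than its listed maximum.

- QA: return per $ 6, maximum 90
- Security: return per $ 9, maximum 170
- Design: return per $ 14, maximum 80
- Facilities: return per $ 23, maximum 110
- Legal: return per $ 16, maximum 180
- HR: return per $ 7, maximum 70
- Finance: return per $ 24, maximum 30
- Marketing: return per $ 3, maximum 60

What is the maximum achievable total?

Rank by return per $: Finance 24 > Facilities 23 > Legal 16 > Design 14 > Security 9 > HR 7 > QA 6 > Marketing 3.
Finance: +30 to 30 (cap) ; 680 left.
Facilities: +110 to 110 (cap) ; 570 left.
Legal takes 180 to reach its cap of 180 ; 390 left.
Give Design 80 to hit its cap of 80 ; 310 left.
Give Security 170 to hit its cap of 170 ; 140 left.
HR takes 70 to reach its cap of 70 ; 70 left.
Only 70 left; QA takes them to reach 70.
Total = 6×70 + 9×170 + 14×80 + 23×110 + 16×180 + 7×70 + 24×30 = 9690.

9690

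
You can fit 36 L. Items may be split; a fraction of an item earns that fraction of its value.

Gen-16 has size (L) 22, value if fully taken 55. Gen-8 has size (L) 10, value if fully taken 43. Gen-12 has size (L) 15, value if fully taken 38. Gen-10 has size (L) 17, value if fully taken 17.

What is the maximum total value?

108.5

Sort by value density: Gen-8 43/10≈4.3, Gen-12 38/15≈2.53, Gen-16 55/22≈2.5, Gen-10 17/17≈1.
Gen-8: take in full, 10 L for value 43 ; 26 left.
Gen-12: take in full, 15 L for value 38 ; 11 left.
Fill the last 11 L with part of Gen-16: 11/22 of it earns 27.5.
Total value = 108.5.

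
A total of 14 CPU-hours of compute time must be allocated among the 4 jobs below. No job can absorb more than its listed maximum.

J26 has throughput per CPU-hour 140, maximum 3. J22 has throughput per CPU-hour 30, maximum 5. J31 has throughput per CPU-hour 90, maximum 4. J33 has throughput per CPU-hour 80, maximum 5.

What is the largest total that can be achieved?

1240

Rank by throughput per CPU-hour: J26 140 > J31 90 > J33 80 > J22 30.
J26 takes 3 to reach its cap of 3 — 11 left.
J31: +4 to 4 (cap) — 7 left.
Give J33 5 to hit its cap of 5 — 2 left.
Only 2 left; J22 takes them to reach 2.
Total = 140×3 + 30×2 + 90×4 + 80×5 = 1240.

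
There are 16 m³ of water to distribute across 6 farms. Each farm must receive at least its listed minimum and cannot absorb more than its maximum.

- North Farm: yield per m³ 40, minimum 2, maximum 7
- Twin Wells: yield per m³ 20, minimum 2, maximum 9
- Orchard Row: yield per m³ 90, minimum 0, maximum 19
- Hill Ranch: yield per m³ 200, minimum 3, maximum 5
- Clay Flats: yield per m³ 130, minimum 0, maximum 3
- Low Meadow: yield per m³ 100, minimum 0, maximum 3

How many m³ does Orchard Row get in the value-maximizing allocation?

Meeting every minimum uses 2+2+0+3+0+0 = 7 m³, leaving 9.
Highest yield per m³ first: Hill Ranch 200 > Clay Flats 130 > Low Meadow 100 > Orchard Row 90 > North Farm 40 > Twin Wells 20.
Hill Ranch: +2 to 5 (cap) — 7 left.
Clay Flats: +3 to 3 (cap) — 4 left.
Give Low Meadow 3 more to hit its cap of 3 — 1 left.
Orchard Row: +1 (room for 19) → 1. Pool exhausted.

1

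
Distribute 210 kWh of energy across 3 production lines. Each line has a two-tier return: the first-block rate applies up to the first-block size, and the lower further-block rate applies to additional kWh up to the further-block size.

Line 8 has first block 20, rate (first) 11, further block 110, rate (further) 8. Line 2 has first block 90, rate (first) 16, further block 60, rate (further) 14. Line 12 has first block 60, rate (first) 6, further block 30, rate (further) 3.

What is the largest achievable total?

2820

Order all 6 blocks by rate: Line 2/first 16 > Line 2/second 14 > Line 8/first 11 > Line 8/second 8 > Line 12/first 6 > Line 12/second 3.
Line 2/first (16): +90 → 120 left.
Fill Line 2 second block (60 at 14) → 60 left.
Line 8/first (11): +20 → 40 left.
Line 8 second at 8: only 40 left, fill 40.
Total = 16×90 + 14×60 + 11×20 + 8×40 = 2820.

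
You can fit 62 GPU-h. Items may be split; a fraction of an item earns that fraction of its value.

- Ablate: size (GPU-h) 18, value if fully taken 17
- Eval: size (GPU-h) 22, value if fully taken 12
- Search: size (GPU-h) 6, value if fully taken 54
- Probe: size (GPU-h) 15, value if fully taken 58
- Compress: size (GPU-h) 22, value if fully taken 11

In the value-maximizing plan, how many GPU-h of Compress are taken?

Best value per unit of size first: Search 54/6≈9, Probe 58/15≈3.87, Ablate 17/18≈0.944, Eval 12/22≈0.545, Compress 11/22≈0.5.
Search: take in full, 6 GPU-h for value 54 — 56 left.
Probe: take in full, 15 GPU-h for value 58 — 41 left.
Take all of Ablate (18 GPU-h, value 17) — 23 GPU-h left.
All 22 GPU-h of Eval fit (value 12) — 1 remain.
Fill the last 1 GPU-h with part of Compress: 1/22 of it earns 0.5.

1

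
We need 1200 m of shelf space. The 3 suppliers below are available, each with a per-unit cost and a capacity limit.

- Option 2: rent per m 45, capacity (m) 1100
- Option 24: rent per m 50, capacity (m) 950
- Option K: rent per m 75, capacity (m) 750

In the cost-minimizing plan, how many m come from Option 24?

100

Use suppliers in increasing cost order.
Option 2 at 45: take all 1100 m ; 100 still needed.
Take 100 from Option 24 at 50 to finish.
Option K: unused.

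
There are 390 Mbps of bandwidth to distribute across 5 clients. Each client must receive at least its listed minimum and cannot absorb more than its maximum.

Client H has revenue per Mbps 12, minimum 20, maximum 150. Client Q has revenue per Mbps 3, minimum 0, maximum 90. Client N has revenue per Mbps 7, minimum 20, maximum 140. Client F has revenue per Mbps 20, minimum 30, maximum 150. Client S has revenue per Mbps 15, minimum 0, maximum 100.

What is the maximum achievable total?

6080

Meeting every minimum uses 20+0+20+30+0 = 70 Mbps, leaving 320.
Highest revenue per Mbps first: Client F 20 > Client S 15 > Client H 12 > Client N 7 > Client Q 3.
Client F takes 120 more to reach its cap of 150 — 200 left.
Client S: +100 to 100 (cap) — 100 left.
Client H: +100 (room for 130) → 120. Pool exhausted.
Total = 12×120 + 7×20 + 20×150 + 15×100 = 6080.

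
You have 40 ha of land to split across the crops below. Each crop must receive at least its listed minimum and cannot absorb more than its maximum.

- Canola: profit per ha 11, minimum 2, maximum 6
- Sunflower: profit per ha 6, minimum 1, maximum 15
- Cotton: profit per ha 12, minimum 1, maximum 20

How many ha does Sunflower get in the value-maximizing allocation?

Meeting every minimum uses 2+1+1 = 4 ha, leaving 36.
Order the crops by profit per ha: Cotton 12 > Canola 11 > Sunflower 6.
Cotton takes 19 more to reach its cap of 20 → 17 left.
Canola: +4 to 6 (cap) → 13 left.
Only 13 left; Sunflower takes them to reach 14.

14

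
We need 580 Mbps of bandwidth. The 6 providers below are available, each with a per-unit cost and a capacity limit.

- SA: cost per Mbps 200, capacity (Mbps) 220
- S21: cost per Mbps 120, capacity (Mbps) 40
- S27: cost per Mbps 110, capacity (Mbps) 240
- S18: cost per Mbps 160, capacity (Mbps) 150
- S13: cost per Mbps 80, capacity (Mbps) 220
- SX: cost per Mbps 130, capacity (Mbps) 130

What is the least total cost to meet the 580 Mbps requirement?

59200

Fill from the cheapest provider first.
S13 (80): use full 220 ; 360 Mbps to go.
Take 240 from S27 at 110 ; need 120 more.
S21 at 120: take all 40 Mbps ; 80 still needed.
SX at 130: take 80 of its 130 ; requirement met.
S18, SA: unused.
Cost = 220×80 + 240×110 + 40×120 + 80×130 = 59200.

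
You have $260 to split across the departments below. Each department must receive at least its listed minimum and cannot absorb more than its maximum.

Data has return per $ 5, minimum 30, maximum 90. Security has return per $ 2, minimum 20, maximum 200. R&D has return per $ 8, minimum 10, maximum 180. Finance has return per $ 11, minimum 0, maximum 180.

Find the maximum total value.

2410

Meeting every minimum uses 30+20+10+0 = 60 $, leaving 200.
Order the departments by return per $: Finance 11 > R&D 8 > Data 5 > Security 2.
Finance takes 180 more to reach its cap of 180 ; 20 left.
R&D: +20 (room for 170) → 30. Pool exhausted.
Total = 5×30 + 2×20 + 8×30 + 11×180 = 2410.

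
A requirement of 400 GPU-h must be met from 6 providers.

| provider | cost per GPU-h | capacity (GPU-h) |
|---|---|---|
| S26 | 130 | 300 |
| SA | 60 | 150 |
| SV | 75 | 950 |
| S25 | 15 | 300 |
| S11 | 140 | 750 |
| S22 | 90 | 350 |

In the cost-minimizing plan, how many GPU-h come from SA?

100

Cheapest first:
Take 300 from S25 at 15 → need 100 more.
Take 100 from SA at 60 to finish.
SV, S22, S26, S11: unused.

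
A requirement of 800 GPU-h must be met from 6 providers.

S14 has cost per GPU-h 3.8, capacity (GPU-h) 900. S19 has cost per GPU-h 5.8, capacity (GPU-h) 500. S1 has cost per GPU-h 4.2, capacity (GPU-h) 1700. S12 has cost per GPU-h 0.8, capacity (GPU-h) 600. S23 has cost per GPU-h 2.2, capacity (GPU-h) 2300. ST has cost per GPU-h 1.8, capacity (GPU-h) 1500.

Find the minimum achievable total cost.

840

Fill from the cheapest provider first.
S12 (0.8): use full 600 — 200 GPU-h to go.
ST at 1.8: take 200 of its 1500 — requirement met.
S23, S14, S1, S19: unused.
Cost = 600×0.8 + 200×1.8 = 840.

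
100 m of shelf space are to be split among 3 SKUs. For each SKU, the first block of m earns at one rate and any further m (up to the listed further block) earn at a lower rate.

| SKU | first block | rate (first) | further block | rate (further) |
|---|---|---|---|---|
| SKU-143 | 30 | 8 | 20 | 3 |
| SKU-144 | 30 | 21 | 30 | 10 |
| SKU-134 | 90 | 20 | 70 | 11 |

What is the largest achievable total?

2030

Order all 6 blocks by rate: SKU-144/first 21 > SKU-134/first 20 > SKU-134/second 11 > SKU-144/second 10 > SKU-143/first 8 > SKU-143/second 3.
SKU-144 first at 21: fill all 30 ; 70 left.
SKU-134/first: +70 of 90 at 20; pool empty.
Total = 21×30 + 20×70 = 2030.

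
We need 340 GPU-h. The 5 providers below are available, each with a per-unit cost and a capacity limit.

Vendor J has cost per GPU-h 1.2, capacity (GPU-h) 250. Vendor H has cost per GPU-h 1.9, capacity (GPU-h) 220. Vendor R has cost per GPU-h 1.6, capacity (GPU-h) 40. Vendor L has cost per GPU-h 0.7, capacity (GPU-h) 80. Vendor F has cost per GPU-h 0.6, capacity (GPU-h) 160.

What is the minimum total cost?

Cheapest first:
Take 160 from Vendor F at 0.6 — need 180 more.
Take 80 from Vendor L at 0.7 — need 100 more.
Vendor J (1.2): take the remaining 100 — done.
Vendor R, Vendor H: unused.
Cost = 160×0.6 + 80×0.7 + 100×1.2 = 272.

272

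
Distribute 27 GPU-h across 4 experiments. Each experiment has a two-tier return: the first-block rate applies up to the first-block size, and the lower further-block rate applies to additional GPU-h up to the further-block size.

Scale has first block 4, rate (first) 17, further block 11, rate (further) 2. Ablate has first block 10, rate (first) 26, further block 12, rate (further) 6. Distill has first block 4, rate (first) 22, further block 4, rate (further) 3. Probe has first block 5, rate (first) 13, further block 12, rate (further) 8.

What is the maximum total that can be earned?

513

Treat each block as its own option and order by rate: Ablate/T1 26 > Distill/T1 22 > Scale/T1 17 > Probe/T1 13 > Probe/T2 8 > Ablate/T2 6 > Distill/T2 3 > Scale/T2 2.
Ablate T1 at 26: fill all 10 → 17 left.
Distill T1 at 22: fill all 4 → 13 left.
Scale/T1 (17): +4 → 9 left.
Fill Probe T1 block (5 at 13) → 4 left.
Probe/T2: +4 of 12 at 8; pool empty.
Total = 26×10 + 22×4 + 17×4 + 13×5 + 8×4 = 513.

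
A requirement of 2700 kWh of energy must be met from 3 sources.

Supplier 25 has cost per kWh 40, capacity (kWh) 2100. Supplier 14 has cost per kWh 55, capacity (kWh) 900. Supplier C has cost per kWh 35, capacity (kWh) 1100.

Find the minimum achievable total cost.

Cheapest first:
Supplier C at 35: take all 1100 kWh ; 1600 still needed.
Supplier 25 (40): take the remaining 1600 ; done.
Supplier 14: unused.
Cost = 1100×35 + 1600×40 = 102500.

102500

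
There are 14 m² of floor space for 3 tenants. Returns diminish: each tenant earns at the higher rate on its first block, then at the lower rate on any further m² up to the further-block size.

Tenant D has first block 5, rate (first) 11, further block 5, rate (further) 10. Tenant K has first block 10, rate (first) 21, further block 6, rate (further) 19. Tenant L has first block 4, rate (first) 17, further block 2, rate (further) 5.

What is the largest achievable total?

Rank every tier by rate: Tenant K/tier1 21 > Tenant K/tier2 19 > Tenant L/tier1 17 > Tenant D/tier1 11 > Tenant D/tier2 10 > Tenant L/tier2 5.
Tenant K tier1 at 21: fill all 10 → 4 left.
Tenant K/tier2: +4 of 6 at 19; pool empty.
Total = 21×10 + 19×4 = 286.

286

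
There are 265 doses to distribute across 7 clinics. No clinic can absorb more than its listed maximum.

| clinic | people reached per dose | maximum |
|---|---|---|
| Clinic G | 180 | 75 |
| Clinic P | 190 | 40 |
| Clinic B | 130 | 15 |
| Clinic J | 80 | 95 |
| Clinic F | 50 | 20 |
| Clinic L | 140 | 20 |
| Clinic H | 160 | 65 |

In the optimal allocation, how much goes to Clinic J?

50

Rank by people reached per dose: Clinic P 190 > Clinic G 180 > Clinic H 160 > Clinic L 140 > Clinic B 130 > Clinic J 80 > Clinic F 50.
Give Clinic P 40 to hit its cap of 40 ; 225 left.
Give Clinic G 75 to hit its cap of 75 ; 150 left.
Clinic H: +65 to 65 (cap) ; 85 left.
Clinic L: +20 to 20 (cap) ; 65 left.
Clinic B takes 15 to reach its cap of 15 ; 50 left.
Clinic J has room for 95 but only 50 remain, so it gets 50.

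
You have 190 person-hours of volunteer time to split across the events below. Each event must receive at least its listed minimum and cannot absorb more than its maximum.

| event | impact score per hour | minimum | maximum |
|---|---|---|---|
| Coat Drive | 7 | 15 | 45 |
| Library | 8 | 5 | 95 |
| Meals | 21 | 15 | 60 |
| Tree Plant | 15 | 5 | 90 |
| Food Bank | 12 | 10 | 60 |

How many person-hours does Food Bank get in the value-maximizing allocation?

Meeting every minimum uses 15+5+15+5+10 = 50 person-hours, leaving 140.
Highest impact score per hour first: Meals 21 > Tree Plant 15 > Food Bank 12 > Library 8 > Coat Drive 7.
Give Meals 45 more to hit its cap of 60 — 95 left.
Tree Plant takes 85 more to reach its cap of 90 — 10 left.
Only 10 left; Food Bank takes them to reach 20.

20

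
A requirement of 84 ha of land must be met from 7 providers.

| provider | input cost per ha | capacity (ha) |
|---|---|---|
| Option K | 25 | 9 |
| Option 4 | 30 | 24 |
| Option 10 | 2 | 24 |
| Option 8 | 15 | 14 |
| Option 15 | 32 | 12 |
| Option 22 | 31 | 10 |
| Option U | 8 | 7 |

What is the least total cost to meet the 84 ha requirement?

1445

Fill from the cheapest provider first.
Take 24 from Option 10 at 2 → need 60 more.
Option U at 8: take all 7 ha → 53 still needed.
Take 14 from Option 8 at 15 → need 39 more.
Option K at 25: take all 9 ha → 30 still needed.
Option 4 at 30: take all 24 ha → 6 still needed.
Option 22 at 31: take 6 of its 10 → requirement met.
Option 15: unused.
Cost = 24×2 + 7×8 + 14×15 + 9×25 + 24×30 + 6×31 = 1445.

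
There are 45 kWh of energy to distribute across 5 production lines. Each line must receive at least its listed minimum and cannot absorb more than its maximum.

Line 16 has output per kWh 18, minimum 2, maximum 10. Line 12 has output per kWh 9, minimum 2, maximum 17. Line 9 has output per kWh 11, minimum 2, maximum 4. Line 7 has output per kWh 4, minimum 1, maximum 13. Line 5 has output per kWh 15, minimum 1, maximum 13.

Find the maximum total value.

Meeting every minimum uses 2+2+2+1+1 = 8 kWh, leaving 37.
Highest output per kWh first: Line 16 18 > Line 5 15 > Line 9 11 > Line 12 9 > Line 7 4.
Line 16 takes 8 more to reach its cap of 10 — 29 left.
Line 5: +12 to 13 (cap) — 17 left.
Line 9: +2 to 4 (cap) — 15 left.
Line 12: +15 to 17 (cap) — 0 left.
Total = 18×10 + 9×17 + 11×4 + 4×1 + 15×13 = 576.

576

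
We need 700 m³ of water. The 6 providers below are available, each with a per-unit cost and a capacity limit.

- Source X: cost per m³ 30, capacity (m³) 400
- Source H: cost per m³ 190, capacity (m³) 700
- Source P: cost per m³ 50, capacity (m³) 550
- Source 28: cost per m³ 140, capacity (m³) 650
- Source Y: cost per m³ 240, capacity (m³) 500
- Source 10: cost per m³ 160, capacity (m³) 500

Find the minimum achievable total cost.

27000

Fill from the cheapest provider first.
Source X (30): use full 400 → 300 m³ to go.
Take 300 from Source P at 50 to finish.
Source 28, Source 10, Source H, Source Y: unused.
Cost = 400×30 + 300×50 = 27000.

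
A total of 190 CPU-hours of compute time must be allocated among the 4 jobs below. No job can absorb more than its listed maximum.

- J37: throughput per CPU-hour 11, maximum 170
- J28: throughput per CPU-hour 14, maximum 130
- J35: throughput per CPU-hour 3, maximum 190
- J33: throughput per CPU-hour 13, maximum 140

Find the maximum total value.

Highest throughput per CPU-hour first: J28 14 > J33 13 > J37 11 > J35 3.
J28 takes 130 to reach its cap of 130 ; 60 left.
J33 has room for 140 but only 60 remain, so it gets 60.
Total = 14×130 + 13×60 = 2600.

2600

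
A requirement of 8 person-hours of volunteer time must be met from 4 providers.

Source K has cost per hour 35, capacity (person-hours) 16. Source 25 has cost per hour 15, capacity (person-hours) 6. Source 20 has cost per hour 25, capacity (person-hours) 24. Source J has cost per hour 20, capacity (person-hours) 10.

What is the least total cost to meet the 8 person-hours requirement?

Use providers in increasing cost order.
Source 25 (15): use full 6 → 2 person-hours to go.
Source J (20): take the remaining 2 → done.
Source 20, Source K: unused.
Cost = 6×15 + 2×20 = 130.

130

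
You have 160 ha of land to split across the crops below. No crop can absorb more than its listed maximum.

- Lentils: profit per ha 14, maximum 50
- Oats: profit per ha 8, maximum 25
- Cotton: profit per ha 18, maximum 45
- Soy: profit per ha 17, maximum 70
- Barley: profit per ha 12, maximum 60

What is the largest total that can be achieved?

Order the crops by profit per ha: Cotton 18 > Soy 17 > Lentils 14 > Barley 12 > Oats 8.
Cotton takes 45 to reach its cap of 45 ; 115 left.
Give Soy 70 to hit its cap of 70 ; 45 left.
Lentils: +45 (room for 50) → 45. Pool exhausted.
Total = 14×45 + 18×45 + 17×70 = 2630.

2630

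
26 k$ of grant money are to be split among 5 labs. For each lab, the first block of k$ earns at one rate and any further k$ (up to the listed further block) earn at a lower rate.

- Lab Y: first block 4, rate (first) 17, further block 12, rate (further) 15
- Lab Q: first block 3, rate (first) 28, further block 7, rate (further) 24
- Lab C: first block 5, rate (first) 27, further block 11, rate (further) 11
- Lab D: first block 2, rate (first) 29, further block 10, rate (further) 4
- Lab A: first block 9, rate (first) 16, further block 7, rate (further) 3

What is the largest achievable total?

593

Order all 10 blocks by rate: Lab D/T1 29 > Lab Q/T1 28 > Lab C/T1 27 > Lab Q/T2 24 > Lab Y/T1 17 > Lab A/T1 16 > Lab Y/T2 15 > Lab C/T2 11 > Lab D/T2 4 > Lab A/T2 3.
Lab D T1 at 29: fill all 2 → 24 left.
Lab Q T1 at 28: fill all 3 → 21 left.
Fill Lab C T1 block (5 at 27) → 16 left.
Lab Q/T2 (24): +7 → 9 left.
Lab Y/T1 (17): +4 → 5 left.
Lab A T1 at 16: only 5 left, fill 5.
Total = 29×2 + 28×3 + 27×5 + 24×7 + 17×4 + 16×5 = 593.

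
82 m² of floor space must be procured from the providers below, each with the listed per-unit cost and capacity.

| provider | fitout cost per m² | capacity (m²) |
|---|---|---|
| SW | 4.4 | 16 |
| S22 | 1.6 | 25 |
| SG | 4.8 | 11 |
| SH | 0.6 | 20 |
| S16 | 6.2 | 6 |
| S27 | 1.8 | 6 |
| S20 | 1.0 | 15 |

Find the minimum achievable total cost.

Use providers in increasing cost order.
SH (0.6): use full 20 ; 62 m² to go.
S20 (1.0): use full 15 ; 47 m² to go.
Take 25 from S22 at 1.6 ; need 22 more.
S27 at 1.8: take all 6 m² ; 16 still needed.
Take 16 from SW at 4.4 ; need 0 more.
SG, S16: unused.
Cost = 20×0.6 + 15×1.0 + 25×1.6 + 6×1.8 + 16×4.4 = 148.2.

148.2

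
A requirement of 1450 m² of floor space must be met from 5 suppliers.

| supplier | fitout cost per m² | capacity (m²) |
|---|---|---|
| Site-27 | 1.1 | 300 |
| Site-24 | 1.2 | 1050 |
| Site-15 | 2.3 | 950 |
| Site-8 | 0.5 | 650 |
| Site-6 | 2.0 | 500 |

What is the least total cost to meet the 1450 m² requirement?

1255

Use suppliers in increasing cost order.
Take 650 from Site-8 at 0.5 ; need 800 more.
Site-27 (1.1): use full 300 ; 500 m² to go.
Site-24 at 1.2: take 500 of its 1050 ; requirement met.
Site-6, Site-15: unused.
Cost = 650×0.5 + 300×1.1 + 500×1.2 = 1255.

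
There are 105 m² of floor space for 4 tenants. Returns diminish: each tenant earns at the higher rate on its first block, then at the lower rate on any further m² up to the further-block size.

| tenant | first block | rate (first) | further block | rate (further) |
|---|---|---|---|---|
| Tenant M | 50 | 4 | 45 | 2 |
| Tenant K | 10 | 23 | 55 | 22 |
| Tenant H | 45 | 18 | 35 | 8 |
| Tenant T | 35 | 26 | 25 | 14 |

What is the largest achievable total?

2440

Order all 8 blocks by rate: Tenant T/tier1 26 > Tenant K/tier1 23 > Tenant K/tier2 22 > Tenant H/tier1 18 > Tenant T/tier2 14 > Tenant H/tier2 8 > Tenant M/tier1 4 > Tenant M/tier2 2.
Tenant T/tier1 (26): +35 ; 70 left.
Tenant K/tier1 (23): +10 ; 60 left.
Tenant K tier2 at 22: fill all 55 ; 5 left.
Tenant H/tier1: +5 of 45 at 18; pool empty.
Total = 26×35 + 23×10 + 22×55 + 18×5 = 2440.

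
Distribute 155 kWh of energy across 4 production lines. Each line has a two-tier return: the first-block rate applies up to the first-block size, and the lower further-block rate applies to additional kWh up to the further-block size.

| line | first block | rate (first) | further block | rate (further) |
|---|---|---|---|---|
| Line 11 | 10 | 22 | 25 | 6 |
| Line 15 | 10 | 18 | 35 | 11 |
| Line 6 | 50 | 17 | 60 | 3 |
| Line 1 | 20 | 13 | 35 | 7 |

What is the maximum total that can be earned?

Order all 8 blocks by rate: Line 11/first 22 > Line 15/first 18 > Line 6/first 17 > Line 1/first 13 > Line 15/second 11 > Line 1/second 7 > Line 11/second 6 > Line 6/second 3.
Line 11 first at 22: fill all 10 ; 145 left.
Line 15/first (18): +10 ; 135 left.
Fill Line 6 first block (50 at 17) ; 85 left.
Fill Line 1 first block (20 at 13) ; 65 left.
Line 15 second at 11: fill all 35 ; 30 left.
Line 1/second: +30 of 35 at 7; pool empty.
Total = 22×10 + 18×10 + 17×50 + 13×20 + 11×35 + 7×30 = 2105.

2105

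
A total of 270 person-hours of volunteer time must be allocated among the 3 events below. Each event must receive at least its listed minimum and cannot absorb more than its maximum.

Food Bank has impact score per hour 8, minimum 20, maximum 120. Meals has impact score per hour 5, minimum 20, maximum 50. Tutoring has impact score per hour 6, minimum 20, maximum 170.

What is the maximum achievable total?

1840

Meeting every minimum uses 20+20+20 = 60 person-hours, leaving 210.
Highest impact score per hour first: Food Bank 8 > Tutoring 6 > Meals 5.
Food Bank takes 100 more to reach its cap of 120 — 110 left.
Tutoring has room for 150 more but only 110 remain, so it gets 130.
Total = 8×120 + 5×20 + 6×130 = 1840.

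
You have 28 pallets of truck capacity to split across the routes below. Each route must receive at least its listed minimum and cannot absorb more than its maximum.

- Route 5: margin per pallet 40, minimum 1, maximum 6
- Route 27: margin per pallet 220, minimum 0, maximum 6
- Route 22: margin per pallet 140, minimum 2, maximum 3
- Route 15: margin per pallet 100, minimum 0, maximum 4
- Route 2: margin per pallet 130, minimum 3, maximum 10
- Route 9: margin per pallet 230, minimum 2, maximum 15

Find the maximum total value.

5620

Meeting every minimum uses 1+0+2+0+3+2 = 8 pallets, leaving 20.
Rank by margin per pallet: Route 9 230 > Route 27 220 > Route 22 140 > Route 2 130 > Route 15 100 > Route 5 40.
Route 9 takes 13 more to reach its cap of 15 ; 7 left.
Route 27: +6 to 6 (cap) ; 1 left.
Route 22 takes 1 more to reach its cap of 3 ; 0 left.
Total = 40×1 + 220×6 + 140×3 + 130×3 + 230×15 = 5620.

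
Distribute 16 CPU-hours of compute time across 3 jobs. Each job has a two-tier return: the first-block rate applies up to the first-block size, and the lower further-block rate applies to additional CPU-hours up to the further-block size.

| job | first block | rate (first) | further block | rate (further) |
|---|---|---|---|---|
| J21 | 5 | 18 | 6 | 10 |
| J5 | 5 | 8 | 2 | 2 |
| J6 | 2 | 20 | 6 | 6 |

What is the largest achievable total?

Order all 6 blocks by rate: J6/tier1 20 > J21/tier1 18 > J21/tier2 10 > J5/tier1 8 > J6/tier2 6 > J5/tier2 2.
Fill J6 tier1 block (2 at 20) — 14 left.
Fill J21 tier1 block (5 at 18) — 9 left.
Fill J21 tier2 block (6 at 10) — 3 left.
3 remain; put them into J5 tier1 at 8.
Total = 20×2 + 18×5 + 10×6 + 8×3 = 214.

214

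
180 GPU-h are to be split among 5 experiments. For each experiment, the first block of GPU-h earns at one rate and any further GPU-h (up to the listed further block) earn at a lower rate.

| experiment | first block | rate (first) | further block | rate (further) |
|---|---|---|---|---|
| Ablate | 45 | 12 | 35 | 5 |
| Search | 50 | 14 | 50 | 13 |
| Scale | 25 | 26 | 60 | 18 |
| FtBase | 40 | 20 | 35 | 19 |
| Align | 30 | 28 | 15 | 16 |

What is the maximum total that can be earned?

3855

Treat each block as its own option and order by rate: Align/T1 28 > Scale/T1 26 > FtBase/T1 20 > FtBase/T2 19 > Scale/T2 18 > Align/T2 16 > Search/T1 14 > Search/T2 13 > Ablate/T1 12 > Ablate/T2 5.
Align/T1 (28): +30 → 150 left.
Scale T1 at 26: fill all 25 → 125 left.
Fill FtBase T1 block (40 at 20) → 85 left.
FtBase/T2 (19): +35 → 50 left.
Scale T2 at 18: only 50 left, fill 50.
Total = 28×30 + 26×25 + 20×40 + 19×35 + 18×50 = 3855.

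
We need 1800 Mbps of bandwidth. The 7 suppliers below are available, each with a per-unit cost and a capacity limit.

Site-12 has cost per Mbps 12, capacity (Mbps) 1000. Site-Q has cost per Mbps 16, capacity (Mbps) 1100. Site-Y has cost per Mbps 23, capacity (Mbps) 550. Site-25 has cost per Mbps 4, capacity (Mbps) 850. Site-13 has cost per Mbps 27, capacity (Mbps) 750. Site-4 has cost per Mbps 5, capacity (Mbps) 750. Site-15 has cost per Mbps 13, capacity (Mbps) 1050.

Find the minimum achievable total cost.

Cheapest first:
Site-25 (4): use full 850 → 950 Mbps to go.
Take 750 from Site-4 at 5 → need 200 more.
Site-12 at 12: take 200 of its 1000 → requirement met.
Site-15, Site-Q, Site-Y, Site-13: unused.
Cost = 850×4 + 750×5 + 200×12 = 9550.

9550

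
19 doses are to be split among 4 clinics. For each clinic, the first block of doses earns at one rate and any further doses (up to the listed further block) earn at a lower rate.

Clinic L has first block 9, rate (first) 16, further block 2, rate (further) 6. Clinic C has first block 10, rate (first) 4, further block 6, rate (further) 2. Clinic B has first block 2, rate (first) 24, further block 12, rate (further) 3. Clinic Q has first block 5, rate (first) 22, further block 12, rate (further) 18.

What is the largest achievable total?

374

Order all 8 blocks by rate: Clinic B/T1 24 > Clinic Q/T1 22 > Clinic Q/T2 18 > Clinic L/T1 16 > Clinic L/T2 6 > Clinic C/T1 4 > Clinic B/T2 3 > Clinic C/T2 2.
Clinic B T1 at 24: fill all 2 — 17 left.
Clinic Q/T1 (22): +5 — 12 left.
Fill Clinic Q T2 block (12 at 18) — 0 left.
Total = 24×2 + 22×5 + 18×12 = 374.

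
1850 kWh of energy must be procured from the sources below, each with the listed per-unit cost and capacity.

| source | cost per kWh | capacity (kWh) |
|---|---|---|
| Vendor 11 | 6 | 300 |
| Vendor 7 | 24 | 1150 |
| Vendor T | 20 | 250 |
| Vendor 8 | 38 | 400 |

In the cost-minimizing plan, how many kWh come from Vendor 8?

150

Cheapest first:
Vendor 11 at 6: take all 300 kWh — 1550 still needed.
Vendor T (20): use full 250 — 1300 kWh to go.
Vendor 7 at 24: take all 1150 kWh — 150 still needed.
Take 150 from Vendor 8 at 38 to finish.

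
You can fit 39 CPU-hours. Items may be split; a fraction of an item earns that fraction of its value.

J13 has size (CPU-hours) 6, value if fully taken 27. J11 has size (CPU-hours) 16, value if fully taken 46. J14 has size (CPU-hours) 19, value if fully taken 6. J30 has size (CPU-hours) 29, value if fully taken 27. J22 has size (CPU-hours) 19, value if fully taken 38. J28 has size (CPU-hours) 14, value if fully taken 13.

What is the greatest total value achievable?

107

Rank by value-to-size ratio: J13 27/6≈4.5, J11 46/16≈2.88, J22 38/19≈2, J30 27/29≈0.931, J28 13/14≈0.929, J14 6/19≈0.316.
All 6 CPU-hours of J13 fit (value 27) → 33 remain.
J11: take in full, 16 CPU-hours for value 46 → 17 left.
17 CPU-hours left: a 17/19 share of J22 gives 38×17/19 = 34.
Total value = 107.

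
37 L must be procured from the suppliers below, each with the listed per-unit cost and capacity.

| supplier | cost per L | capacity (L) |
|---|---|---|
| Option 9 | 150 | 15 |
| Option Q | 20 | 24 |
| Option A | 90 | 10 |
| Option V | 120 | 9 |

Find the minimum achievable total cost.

Fill from the cheapest supplier first.
Option Q (20): use full 24 → 13 L to go.
Option A (90): use full 10 → 3 L to go.
Option V at 120: take 3 of its 9 → requirement met.
Option 9: unused.
Cost = 24×20 + 10×90 + 3×120 = 1740.

1740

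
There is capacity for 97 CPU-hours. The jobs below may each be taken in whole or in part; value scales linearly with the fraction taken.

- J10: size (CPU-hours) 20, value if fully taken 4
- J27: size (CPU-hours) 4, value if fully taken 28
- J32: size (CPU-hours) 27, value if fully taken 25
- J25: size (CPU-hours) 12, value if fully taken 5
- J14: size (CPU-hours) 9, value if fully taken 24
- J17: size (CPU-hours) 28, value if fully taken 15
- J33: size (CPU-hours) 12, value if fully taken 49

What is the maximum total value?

Sort by value density: J27 28/4≈7, J33 49/12≈4.08, J14 24/9≈2.67, J32 25/27≈0.926, J17 15/28≈0.536, J25 5/12≈0.417, J10 4/20≈0.2.
Take all of J27 (4 CPU-hours, value 28) — 93 CPU-hours left.
All 12 CPU-hours of J33 fit (value 49) — 81 remain.
J14: take in full, 9 CPU-hours for value 24 — 72 left.
J32: take in full, 27 CPU-hours for value 25 — 45 left.
Take all of J17 (28 CPU-hours, value 15) — 17 CPU-hours left.
Take all of J25 (12 CPU-hours, value 5) — 5 CPU-hours left.
5 CPU-hours left: a 5/20 share of J10 gives 4×5/20 = 1.
Total value = 147.

147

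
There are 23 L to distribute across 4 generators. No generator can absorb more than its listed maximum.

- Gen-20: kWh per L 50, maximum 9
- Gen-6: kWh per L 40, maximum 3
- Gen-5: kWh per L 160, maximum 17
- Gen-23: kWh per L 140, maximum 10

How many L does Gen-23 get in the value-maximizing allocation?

6

Rank by kWh per L: Gen-5 160 > Gen-23 140 > Gen-20 50 > Gen-6 40.
Gen-5: +17 to 17 (cap) ; 6 left.
Gen-23 has room for 10 but only 6 remain, so it gets 6.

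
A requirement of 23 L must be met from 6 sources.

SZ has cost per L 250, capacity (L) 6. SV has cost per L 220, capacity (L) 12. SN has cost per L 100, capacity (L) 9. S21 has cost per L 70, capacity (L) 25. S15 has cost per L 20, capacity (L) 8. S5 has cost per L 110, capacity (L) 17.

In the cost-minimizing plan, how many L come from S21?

Cheapest first:
Take 8 from S15 at 20 ; need 15 more.
Take 15 from S21 at 70 to finish.
SN, S5, SV, SZ: unused.

15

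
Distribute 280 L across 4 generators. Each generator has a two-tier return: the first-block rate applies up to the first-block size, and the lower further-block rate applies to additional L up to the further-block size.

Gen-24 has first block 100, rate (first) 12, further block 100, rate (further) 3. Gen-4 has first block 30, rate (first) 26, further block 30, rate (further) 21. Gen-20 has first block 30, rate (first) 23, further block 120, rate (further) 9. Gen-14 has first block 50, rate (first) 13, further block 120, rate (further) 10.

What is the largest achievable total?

4350

Rank every tier by rate: Gen-4/tier1 26 > Gen-20/tier1 23 > Gen-4/tier2 21 > Gen-14/tier1 13 > Gen-24/tier1 12 > Gen-14/tier2 10 > Gen-20/tier2 9 > Gen-24/tier2 3.
Fill Gen-4 tier1 block (30 at 26) ; 250 left.
Fill Gen-20 tier1 block (30 at 23) ; 220 left.
Fill Gen-4 tier2 block (30 at 21) ; 190 left.
Gen-14/tier1 (13): +50 ; 140 left.
Gen-24 tier1 at 12: fill all 100 ; 40 left.
40 remain; put them into Gen-14 tier2 at 10.
Total = 26×30 + 23×30 + 21×30 + 13×50 + 12×100 + 10×40 = 4350.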